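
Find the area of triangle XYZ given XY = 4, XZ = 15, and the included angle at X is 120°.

Area = (1/2) * XY * XZ * sin(X)
Area = (1/2) * 4 * 15 * sin(120°)
Area = (1/2) * 4 * 15 * sqrt(3)/2
Area = 15*sqrt(3)

15*sqrt(3)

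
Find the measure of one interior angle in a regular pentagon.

Each interior angle of a regular n-gon is (n - 2) * 180 / n.
For n = 5: (5 - 2) * 180 / 5 = 540/5 = 108 degrees.

108 degrees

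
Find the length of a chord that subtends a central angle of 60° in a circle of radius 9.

Chord length = 2r sin(θ/2)
= 2 × 9 × sin(60°/2)
= 2 × 9 × sin(30°)
= 9

9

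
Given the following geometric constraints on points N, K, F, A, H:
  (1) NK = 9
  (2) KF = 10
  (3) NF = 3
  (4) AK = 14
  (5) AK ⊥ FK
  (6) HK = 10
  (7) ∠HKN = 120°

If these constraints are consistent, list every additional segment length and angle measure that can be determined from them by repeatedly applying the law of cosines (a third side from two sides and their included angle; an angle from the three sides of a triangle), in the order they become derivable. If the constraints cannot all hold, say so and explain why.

The constraints are consistent. Derivable facts, in order:
After 1 step:
- FA = 2·√74
- NH ≈ 16.46
- ∠FKN = 17.15°
- ∠FNK = 100.67°
- ∠KFN = 62.18°
After 2 steps:
- ∠AFK = 54.46°
- ∠FAK = 35.54°
- ∠HNK = 31.74°
- ∠KHN = 28.26°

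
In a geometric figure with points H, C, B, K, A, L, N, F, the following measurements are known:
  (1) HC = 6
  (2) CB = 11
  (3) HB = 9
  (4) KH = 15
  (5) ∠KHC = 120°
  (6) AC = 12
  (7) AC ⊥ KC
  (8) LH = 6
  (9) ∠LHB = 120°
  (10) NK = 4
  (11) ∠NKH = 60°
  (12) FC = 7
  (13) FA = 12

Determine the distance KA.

Step 1: By the law of cosines on triangle CHK: CK² = 6² + 15² − 2·6·15·cos(120°) = 351, so CK = 3·√39.
Step 2: By the law of cosines on triangle KCA: KA² = (3·√39)² + 12² − 2·3·√39·12·cos(90°) = 495, so KA = 3·√55.

Therefore, the length of KA = 3·√55.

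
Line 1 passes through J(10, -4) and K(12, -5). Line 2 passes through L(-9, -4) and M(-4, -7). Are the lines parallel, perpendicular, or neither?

Slope of line 1: m1 = (-5 - -4)/(12 - 10) = -1/2 = -1/2
Slope of line 2: m2 = (-7 - -4)/(-4 - -9) = -3/5 = -3/5
m1 != m2 and m1*m2 = 3/10 != -1. Neither.

Neither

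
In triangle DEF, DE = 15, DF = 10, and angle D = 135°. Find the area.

Area = (1/2)(15)(10) sin(135°) = (1/2)(15)(10)(sqrt(2)/2) = 75*sqrt(2)/2

75*sqrt(2)/2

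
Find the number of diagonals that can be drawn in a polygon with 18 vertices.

Each of the 18 vertices connects to 15 non-adjacent vertices via diagonals.
Total connections = 18 × 15 = 270, but each diagonal is counted twice.
Number of diagonals = 270 / 2 = 135.

135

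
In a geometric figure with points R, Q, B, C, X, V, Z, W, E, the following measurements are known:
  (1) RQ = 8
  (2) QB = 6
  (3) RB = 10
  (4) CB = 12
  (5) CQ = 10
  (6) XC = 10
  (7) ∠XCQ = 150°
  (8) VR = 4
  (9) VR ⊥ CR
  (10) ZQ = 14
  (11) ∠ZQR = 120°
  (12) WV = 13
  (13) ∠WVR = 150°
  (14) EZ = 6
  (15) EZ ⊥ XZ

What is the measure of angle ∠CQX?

Step 1: By the law of cosines on triangle QCX: QX² = 10² + 10² − 2·10·10·cos(150°) = 373.21, so QX ≈ 19.32.
Step 2: By the inverse law of cosines on triangle CQX: cos(∠CQX) = (10² + 19.32² − 10²) / (2·10·19.32) = 373.21/386.37 = 0.9659, so ∠CQX = 15°.

Therefore, the measure of angle ∠CQX = 15°.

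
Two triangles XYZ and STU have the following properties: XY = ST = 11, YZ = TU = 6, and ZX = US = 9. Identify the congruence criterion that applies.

Consider the given information: XY = ST = 11, YZ = TU = 6, and ZX = US = 9
This is not SAS or AAS: SAS requires two sides and the included angle between them. AAS requires two angles and a non-included side.
The correct criterion is SSS. All three pairs of corresponding sides are equal (Side-Side-Side).

SSS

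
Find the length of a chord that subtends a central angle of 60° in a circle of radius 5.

Chord = 2(5) sin(30°) = 5

5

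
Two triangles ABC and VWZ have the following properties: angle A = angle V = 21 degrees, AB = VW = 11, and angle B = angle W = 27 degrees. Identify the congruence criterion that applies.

Consider the given information: angle A = angle V = 21 degrees, AB = VW = 11, and angle B = angle W = 27 degrees
This is not SAS or AAS: SAS requires two sides and the included angle between them. AAS requires two angles and a non-included side.
The correct criterion is ASA. Two pairs of corresponding angles and the included side are equal (Angle-Side-Angle).

ASA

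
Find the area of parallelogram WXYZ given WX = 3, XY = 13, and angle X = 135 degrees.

Area = a * b * sin(theta)
Area = 3 * 13 * sin(135 degrees)
Area = 39 * sqrt(2)/2
Area = 39*sqrt(2)/2

39*sqrt(2)/2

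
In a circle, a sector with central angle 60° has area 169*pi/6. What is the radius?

Sector area A = πr² × θ/360, so r² = 360A / (πθ).
r² = 360 × 169*pi/6 / (π × 60)
r² = 169
r = 13

13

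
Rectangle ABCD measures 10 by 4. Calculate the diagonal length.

d = sqrt(10^2 + 4^2) = sqrt(116) = 2*sqrt(29)

2*sqrt(29)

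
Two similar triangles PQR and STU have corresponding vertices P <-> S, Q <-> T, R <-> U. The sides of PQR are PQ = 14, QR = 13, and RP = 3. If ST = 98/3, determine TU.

Similar triangles have proportional sides. Setting up the proportion:
ST / PQ = TU / QR
98/3 / 14 = TU / 13
TU = 13 * 98/3 / 14 = 91/3.

91/3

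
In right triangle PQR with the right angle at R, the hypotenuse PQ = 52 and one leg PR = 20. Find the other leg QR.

Rearranging the Pythagorean theorem to solve for the unknown leg:
leg^2 = hypotenuse^2 - known_leg^2 = 2704 - 400 = 2304
leg = sqrt(2304) = 48.

48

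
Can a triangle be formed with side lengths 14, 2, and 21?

The longest side is 21. The other two sides sum to 2 + 14 = 16.
Since 16 ≤ 21, the two shorter sides cannot reach around to close the triangle.

No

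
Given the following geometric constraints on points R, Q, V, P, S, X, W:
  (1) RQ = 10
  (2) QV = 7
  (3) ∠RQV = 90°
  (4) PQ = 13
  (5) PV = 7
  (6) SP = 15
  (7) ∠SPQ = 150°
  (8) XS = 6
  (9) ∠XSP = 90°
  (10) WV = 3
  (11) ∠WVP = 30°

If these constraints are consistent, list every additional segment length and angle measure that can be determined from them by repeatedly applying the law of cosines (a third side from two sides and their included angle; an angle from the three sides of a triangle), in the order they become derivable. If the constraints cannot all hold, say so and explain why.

The constraints are consistent. Derivable facts, in order:
After 1 step:
- PW ≈ 4.65
- PX = 3·√29
- QS ≈ 27.05
- RV = √149
- ∠PQV = 21.79°
- ∠PVQ = 136.43°
- ∠QPV = 21.79°
After 2 steps:
- ∠PQS = 16.1°
- ∠PSQ = 13.9°
- ∠PWV = 131.18°
- ∠PXS = 68.2°
- ∠QRV = 34.99°
- ∠QVR = 55.01°
- ∠SPX = 21.8°
- ∠VPW = 18.82°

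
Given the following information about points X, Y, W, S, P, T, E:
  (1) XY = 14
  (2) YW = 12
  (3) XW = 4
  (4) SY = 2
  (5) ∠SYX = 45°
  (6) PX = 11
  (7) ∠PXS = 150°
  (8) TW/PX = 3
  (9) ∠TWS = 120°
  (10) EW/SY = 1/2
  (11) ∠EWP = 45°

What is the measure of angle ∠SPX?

Step 1: By the law of cosines on triangle SYX: SX² = 2² + 14² − 2·2·14·cos(45°) = 160.4, so SX ≈ 12.66.
Step 2: By the law of cosines on triangle PXS: PS² = 11² + 12.66² − 2·11·12.66·cos(150°) = 522.7, so PS ≈ 22.86.
Step 3: By the inverse law of cosines on triangle SPX: cos(∠SPX) = (22.86² + 11² − 12.66²) / (2·22.86·11) = 483.3/502.98 = 0.9609, so ∠SPX = 16.08°.

Therefore, the measure of angle ∠SPX = 16.08°.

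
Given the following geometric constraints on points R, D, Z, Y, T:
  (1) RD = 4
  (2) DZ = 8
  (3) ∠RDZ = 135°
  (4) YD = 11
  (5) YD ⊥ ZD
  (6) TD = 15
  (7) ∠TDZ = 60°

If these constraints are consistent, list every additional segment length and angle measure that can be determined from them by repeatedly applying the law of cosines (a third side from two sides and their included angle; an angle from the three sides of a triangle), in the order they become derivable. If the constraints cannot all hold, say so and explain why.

The constraints are consistent. Derivable facts, in order:
After 1 step:
- RZ ≈ 11.19
- ZT = 13
- ZY = √185
After 2 steps:
- ∠DRZ = 30.36°
- ∠DTZ = 32.2°
- ∠DYZ = 36.03°
- ∠DZR = 14.64°
- ∠DZT = 87.8°
- ∠DZY = 53.97°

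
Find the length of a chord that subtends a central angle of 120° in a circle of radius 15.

Chord = 2(15) sin(60°) = 15*sqrt(3)

15*sqrt(3)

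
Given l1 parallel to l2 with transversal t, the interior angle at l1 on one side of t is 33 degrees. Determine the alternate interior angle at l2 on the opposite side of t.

Alternate interior angles are equal: 33 degrees.

33 degrees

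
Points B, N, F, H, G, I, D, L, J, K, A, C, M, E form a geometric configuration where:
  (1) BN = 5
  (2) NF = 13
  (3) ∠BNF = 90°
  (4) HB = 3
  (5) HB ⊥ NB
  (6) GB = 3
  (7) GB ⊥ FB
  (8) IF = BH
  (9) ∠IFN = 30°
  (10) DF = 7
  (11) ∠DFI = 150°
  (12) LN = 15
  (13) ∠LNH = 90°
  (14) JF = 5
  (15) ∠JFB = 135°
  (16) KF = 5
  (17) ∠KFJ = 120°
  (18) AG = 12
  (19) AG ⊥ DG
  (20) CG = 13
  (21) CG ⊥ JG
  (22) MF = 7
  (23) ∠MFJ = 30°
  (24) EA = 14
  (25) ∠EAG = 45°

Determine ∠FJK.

Step 1: By the law of cosines on triangle JFK: JK² = 5² + 5² − 2·5·5·cos(120°) = 75, so JK = 5·√3.
Step 2: By the inverse law of cosines on triangle FJK: cos(∠FJK) = (5² + (5·√3)² − 5²) / (2·5·5·√3) = 75/86.6 = 0.866, so ∠FJK = 30°.

Therefore, the measure of angle ∠FJK = 30°.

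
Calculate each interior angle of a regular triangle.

Each interior angle of a regular n-gon is (n - 2) * 180 / n.
For n = 3: (3 - 2) * 180 / 3 = 180/3 = 60 degrees.

60 degrees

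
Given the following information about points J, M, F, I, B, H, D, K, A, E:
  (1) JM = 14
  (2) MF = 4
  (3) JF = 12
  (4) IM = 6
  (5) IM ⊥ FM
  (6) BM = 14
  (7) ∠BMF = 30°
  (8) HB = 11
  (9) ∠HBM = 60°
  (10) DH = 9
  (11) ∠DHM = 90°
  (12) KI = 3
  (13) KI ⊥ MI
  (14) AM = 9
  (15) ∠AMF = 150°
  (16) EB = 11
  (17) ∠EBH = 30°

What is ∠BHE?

Step 1: By the law of cosines on triangle HBE: HE² = 11² + 11² − 2·11·11·cos(30°) = 32.42, so HE ≈ 5.69.
Step 2: By the inverse law of cosines on triangle BHE: cos(∠BHE) = (11² + 5.69² − 11²) / (2·11·5.69) = 32.42/125.27 = 0.2588, so ∠BHE = 75°.

Therefore, the measure of angle ∠BHE = 75°.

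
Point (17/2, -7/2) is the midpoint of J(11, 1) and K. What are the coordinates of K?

Using the midpoint formula: M = ((x1 + x2)/2, (y1 + y2)/2)
We know M = (17/2, -7/2) and J = (11, 1)
For x: 17/2 = (11 + x2)/2, so x2 = 2*17/2 - 11 = 6
For y: -7/2 = (1 + y2)/2, so y2 = 2*-7/2 - 1 = -8
K = (6, -8)

(6, -8)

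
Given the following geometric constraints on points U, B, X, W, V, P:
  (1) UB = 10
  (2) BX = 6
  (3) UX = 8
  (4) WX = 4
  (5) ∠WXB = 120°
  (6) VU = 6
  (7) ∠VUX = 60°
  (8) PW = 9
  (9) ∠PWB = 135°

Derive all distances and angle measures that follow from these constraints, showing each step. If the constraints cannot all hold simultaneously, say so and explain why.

The constraints are consistent.

Step 1: From BX = 6, XW = 4, and ∠BXW = 120°, by the law of cosines:
  BW² = BX² + XW² - 2·BX·XW·cos(120°) = 36 + 16 + 24 = 76
  BW = 2·√19

Step 2: From XU = 8, UV = 6, and ∠XUV = 60°, by the law of cosines:
  XV² = XU² + UV² - 2·XU·UV·cos(60°) = 64 + 36 - 48 = 52
  XV = 2·√13

Step 3: From UB = 10, UX = 8, BX = 6, by the inverse law of cosines:
  cos(∠BUX) = (UB² + UX² - BX²) / (2·UB·UX)
  ∠BUX = 36.87°

Step 4: From BU = 10, BX = 6, UX = 8, by the inverse law of cosines:
  cos(∠UBX) = (BU² + BX² - UX²) / (2·BU·BX)
  ∠UBX = 53.13°

Step 5: From XB = 6, XU = 8, BU = 10, by the inverse law of cosines:
  cos(∠BXU) = (XB² + XU² - BU²) / (2·XB·XU)
  ∠BXU = 90°

Step 6: From BW = 2·√19, WP = 9, and ∠BWP = 135°, by the law of cosines:
  BP² = BW² + WP² - 2·BW·WP·cos(135°) = 76 + 81 + 111 = 268
  BP ≈ 16.37

Step 7: From BW = 2·√19, BX = 6, WX = 4, by the inverse law of cosines:
  cos(∠WBX) = (BW² + BX² - WX²) / (2·BW·BX)
  ∠WBX = 23.41°

Step 8: From XU = 8, XV = 2·√13, UV = 6, by the inverse law of cosines:
  cos(∠UXV) = (XU² + XV² - UV²) / (2·XU·XV)
  ∠UXV = 46.1°

Step 9: From WB = 2·√19, WX = 4, BX = 6, by the inverse law of cosines:
  cos(∠BWX) = (WB² + WX² - BX²) / (2·WB·WX)
  ∠BWX = 36.59°

Step 10: From VU = 6, VX = 2·√13, UX = 8, by the inverse law of cosines:
  cos(∠UVX) = (VU² + VX² - UX²) / (2·VU·VX)
  ∠UVX = 73.9°

Step 11: From BP = 16.37, BW = 2·√19, PW = 9, by the inverse law of cosines:
  cos(∠PBW) = (BP² + BW² - PW²) / (2·BP·BW)
  ∠PBW = 22.88°

Step 12: From PB = 16.37, PW = 9, BW = 2·√19, by the inverse law of cosines:
  cos(∠BPW) = (PB² + PW² - BW²) / (2·PB·PW)
  ∠BPW = 22.12°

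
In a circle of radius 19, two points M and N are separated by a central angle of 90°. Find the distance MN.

Chord length = 2r sin(θ/2)
= 2 × 19 × sin(90°/2)
= 2 × 19 × sin(45°)
= 19*sqrt(2)

19*sqrt(2)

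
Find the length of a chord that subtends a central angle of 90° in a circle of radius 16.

Chord length = 2r sin(θ/2)
= 2 × 16 × sin(90°/2)
= 2 × 16 × sin(45°)
= 16*sqrt(2)

16*sqrt(2)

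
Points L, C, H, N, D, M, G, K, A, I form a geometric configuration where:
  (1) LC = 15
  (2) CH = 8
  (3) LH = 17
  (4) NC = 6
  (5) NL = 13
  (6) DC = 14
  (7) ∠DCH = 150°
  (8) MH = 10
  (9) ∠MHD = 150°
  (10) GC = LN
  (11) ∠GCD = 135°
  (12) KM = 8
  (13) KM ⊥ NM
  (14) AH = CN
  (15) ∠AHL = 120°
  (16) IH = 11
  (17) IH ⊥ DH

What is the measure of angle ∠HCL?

Step 1: By the inverse law of cosines on triangle HCL: cos(∠HCL) = (8² + 15² − 17²) / (2·8·15) = 0/240 = 0, so ∠HCL = 90°.

Therefore, the measure of angle ∠HCL = 90°.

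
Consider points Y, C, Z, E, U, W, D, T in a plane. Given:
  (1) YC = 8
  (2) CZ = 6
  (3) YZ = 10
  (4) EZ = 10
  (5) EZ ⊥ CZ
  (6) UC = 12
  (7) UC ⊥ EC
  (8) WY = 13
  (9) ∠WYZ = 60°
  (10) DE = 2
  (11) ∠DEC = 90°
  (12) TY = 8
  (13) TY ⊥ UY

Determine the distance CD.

Step 1: By the law of cosines on triangle EZC: EC² = 10² + 6² − 2·10·6·cos(90°) = 136, so EC = 2·√34.
Step 2: By the law of cosines on triangle CED: CD² = (2·√34)² + 2² − 2·2·√34·2·cos(90°) = 140, so CD = 2·√35.

Therefore, the length of CD = 2·√35.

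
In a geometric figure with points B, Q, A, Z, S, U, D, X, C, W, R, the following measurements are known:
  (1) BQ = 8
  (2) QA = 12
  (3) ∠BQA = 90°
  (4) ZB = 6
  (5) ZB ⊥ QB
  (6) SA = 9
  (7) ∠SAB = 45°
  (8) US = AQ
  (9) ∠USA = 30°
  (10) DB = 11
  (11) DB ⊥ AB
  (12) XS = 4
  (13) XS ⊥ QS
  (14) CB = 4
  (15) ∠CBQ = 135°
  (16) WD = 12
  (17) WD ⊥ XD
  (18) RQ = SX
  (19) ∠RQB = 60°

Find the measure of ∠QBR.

From the given relations: RQ = SX = 4.
Step 1: By the law of cosines on triangle BQR: BR² = 8² + 4² − 2·8·4·cos(60°) = 48, so BR = 4·√3.
Step 2: By the inverse law of cosines on triangle QBR: cos(∠QBR) = (8² + (4·√3)² − 4²) / (2·8·4·√3) = 96/110.85 = 0.866, so ∠QBR = 30°.

Therefore, the measure of angle ∠QBR = 30°.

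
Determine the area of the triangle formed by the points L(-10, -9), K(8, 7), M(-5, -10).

Shoelace: Area = (1/2)|-10(7--10) + 8(-10--9) + -5(-9-7)| = (1/2)(98) = 49

49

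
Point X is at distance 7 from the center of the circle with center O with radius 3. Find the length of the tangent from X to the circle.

Let T be the point of tangency. Then OT ⊥ XT (radius ⊥ tangent).
In right triangle OTX: OX² = OT² + XT²
7² = 3² + XT²
XT² = 40, XT = 2*sqrt(10)

2*sqrt(10)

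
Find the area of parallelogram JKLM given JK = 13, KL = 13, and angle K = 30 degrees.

Area = 13 * 13 * sin(30°) = 169 * 1/2 = 169/2

169/2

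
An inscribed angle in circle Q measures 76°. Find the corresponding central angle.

The inscribed angle theorem states that a central angle is always twice any inscribed angle that subtends the same arc.
Since the inscribed angle is 76°, the central angle = 2 × 76° = 152°.

152°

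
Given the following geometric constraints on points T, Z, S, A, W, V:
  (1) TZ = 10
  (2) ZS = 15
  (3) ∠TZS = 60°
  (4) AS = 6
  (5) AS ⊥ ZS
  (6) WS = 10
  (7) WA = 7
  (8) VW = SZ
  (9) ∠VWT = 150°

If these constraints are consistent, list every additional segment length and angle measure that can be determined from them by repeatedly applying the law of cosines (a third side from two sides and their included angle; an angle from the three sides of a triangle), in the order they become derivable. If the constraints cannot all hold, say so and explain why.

The constraints are consistent. Derivable facts, in order:
After 1 step:
- TS = 5·√7
- ZA = 3·√29
- ∠ASW = 43.53°
- ∠AWS = 36.18°
- ∠SAW = 100.29°
After 2 steps:
- ∠AZS = 21.8°
- ∠SAZ = 68.2°
- ∠STZ = 79.11°
- ∠TSZ = 40.89°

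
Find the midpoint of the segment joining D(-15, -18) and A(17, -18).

The midpoint is the average of the coordinates:
x: (-15 + 17)/2 = 1
y: (-18 + -18)/2 = -18
Midpoint = (1, -18)

(1, -18)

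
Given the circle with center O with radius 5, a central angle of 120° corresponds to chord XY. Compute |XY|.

Drop a perpendicular from the center to the chord, bisecting both the chord and the central angle.
Each half-chord = r sin(θ/2) = 5 sin(60°).
The full chord = 2 × 5 × sin(60°) = 5*sqrt(3).

5*sqrt(3)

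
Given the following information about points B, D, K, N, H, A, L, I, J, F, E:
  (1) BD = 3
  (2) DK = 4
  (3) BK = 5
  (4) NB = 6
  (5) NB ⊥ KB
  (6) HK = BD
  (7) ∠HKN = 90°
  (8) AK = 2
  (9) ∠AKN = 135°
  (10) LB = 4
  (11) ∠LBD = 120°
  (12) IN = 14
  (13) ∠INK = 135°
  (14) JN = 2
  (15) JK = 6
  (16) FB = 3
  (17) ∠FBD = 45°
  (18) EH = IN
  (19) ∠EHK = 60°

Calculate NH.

From the given relations: HK = BD = 3.
Step 1: By the law of cosines on triangle NBK: NK² = 6² + 5² − 2·6·5·cos(90°) = 61, so NK = √61.
Step 2: By the law of cosines on triangle NKH: NH² = √61² + 3² − 2·√61·3·cos(90°) = 70, so NH = √70.

Therefore, the length of NH = √70.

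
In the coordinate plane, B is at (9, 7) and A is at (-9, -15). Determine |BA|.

d = sqrt((-9 - 9)^2 + (-15 - 7)^2)
d = sqrt(-18^2 + -22^2)
d = sqrt(324 + 484)
d = sqrt(808) = 2*sqrt(202)

2*sqrt(202)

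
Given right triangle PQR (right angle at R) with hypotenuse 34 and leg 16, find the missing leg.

By the Pythagorean theorem: QR^2 = PQ^2 - PR^2
QR^2 = 34^2 - 16^2 = 1156 - 256 = 900
QR = sqrt(900) = 30

30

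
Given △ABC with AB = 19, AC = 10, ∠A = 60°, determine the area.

Area = (1/2)(19)(10) sin(60°) = (1/2)(19)(10)(sqrt(3)/2) = 95*sqrt(3)/2

95*sqrt(3)/2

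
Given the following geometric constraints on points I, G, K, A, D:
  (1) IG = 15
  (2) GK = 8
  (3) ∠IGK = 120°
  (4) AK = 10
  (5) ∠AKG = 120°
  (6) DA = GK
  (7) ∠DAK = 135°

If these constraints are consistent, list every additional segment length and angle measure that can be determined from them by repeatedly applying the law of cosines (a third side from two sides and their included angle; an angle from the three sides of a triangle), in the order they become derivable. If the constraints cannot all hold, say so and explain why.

The constraints are consistent. Derivable facts, in order:
After 1 step:
- GA = 2·√61
- IK ≈ 20.22
- KD ≈ 16.65
After 2 steps:
- ∠ADK = 25.14°
- ∠AGK = 33.67°
- ∠AKD = 19.86°
- ∠GAK = 26.33°
- ∠GIK = 20.03°
- ∠GKI = 39.97°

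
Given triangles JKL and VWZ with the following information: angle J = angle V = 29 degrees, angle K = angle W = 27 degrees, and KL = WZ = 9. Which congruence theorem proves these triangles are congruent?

The given information matches AAS: Two pairs of corresponding angles and a non-included side are equal (Angle-Angle-Side).

AAS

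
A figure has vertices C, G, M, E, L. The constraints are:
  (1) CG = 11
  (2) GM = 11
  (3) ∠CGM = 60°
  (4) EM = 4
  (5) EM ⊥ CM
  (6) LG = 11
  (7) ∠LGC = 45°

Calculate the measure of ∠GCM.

Step 1: By the law of cosines on triangle CGM: CM² = 11² + 11² − 2·11·11·cos(60°) = 121, so CM = 11.
Step 2: By the inverse law of cosines on triangle GCM: cos(∠GCM) = (11² + 11² − 11²) / (2·11·11) = 121/242 = 0.5, so ∠GCM = 60°.

Therefore, the measure of angle ∠GCM = 60°.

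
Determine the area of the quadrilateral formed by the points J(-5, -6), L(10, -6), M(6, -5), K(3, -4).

Shoelace: sum of cross terms = 29, Area = (1/2)|29| = 29/2

29/2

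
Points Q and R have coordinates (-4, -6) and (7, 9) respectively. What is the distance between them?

The horizontal distance is |7 - -4| = 11 and the vertical distance is |9 - -6| = 15.
By the Pythagorean theorem, d = sqrt(11^2 + 15^2) = sqrt(346).

sqrt(346)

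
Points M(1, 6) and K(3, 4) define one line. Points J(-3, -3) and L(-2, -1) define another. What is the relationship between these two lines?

Slope of line 1: m1 = (4 - 6)/(3 - 1) = -2/2 = -1
Slope of line 2: m2 = (-1 - -3)/(-2 - -3) = 2/1 = 2
m1 != m2 (-1 != 2), so not parallel.
m1 * m2 = (-1) * (2) = -2 != -1, so not perpendicular.
The lines are neither parallel nor perpendicular.

Neither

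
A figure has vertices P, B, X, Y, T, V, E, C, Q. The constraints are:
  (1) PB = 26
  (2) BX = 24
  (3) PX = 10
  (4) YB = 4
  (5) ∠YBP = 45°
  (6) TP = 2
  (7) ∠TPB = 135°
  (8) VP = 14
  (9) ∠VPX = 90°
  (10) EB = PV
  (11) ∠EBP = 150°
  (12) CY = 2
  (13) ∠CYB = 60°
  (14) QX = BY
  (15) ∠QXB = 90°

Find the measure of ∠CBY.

Step 1: By the law of cosines on triangle BYC: BC² = 4² + 2² − 2·4·2·cos(60°) = 12, so BC = 2·√3.
Step 2: By the inverse law of cosines on triangle CBY: cos(∠CBY) = ((2·√3)² + 4² − 2²) / (2·2·√3·4) = 24/27.71 = 0.866, so ∠CBY = 30°.

Therefore, the measure of angle ∠CBY = 30°.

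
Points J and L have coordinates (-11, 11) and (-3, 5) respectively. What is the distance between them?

d = sqrt((-3 - -11)^2 + (5 - 11)^2)
d = sqrt(8^2 + -6^2)
d = sqrt(64 + 36)
d = sqrt(100) = 10

10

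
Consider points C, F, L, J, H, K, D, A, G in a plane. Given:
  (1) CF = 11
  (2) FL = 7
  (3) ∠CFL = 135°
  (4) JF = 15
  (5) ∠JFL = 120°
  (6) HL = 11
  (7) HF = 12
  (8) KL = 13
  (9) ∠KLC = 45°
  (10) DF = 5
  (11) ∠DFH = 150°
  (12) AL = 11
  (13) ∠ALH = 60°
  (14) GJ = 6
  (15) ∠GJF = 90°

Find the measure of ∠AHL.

Step 1: By the law of cosines on triangle HLA: HA² = 11² + 11² − 2·11·11·cos(60°) = 121, so HA = 11.
Step 2: By the inverse law of cosines on triangle AHL: cos(∠AHL) = (11² + 11² − 11²) / (2·11·11) = 121/242 = 0.5, so ∠AHL = 60°.

Therefore, the measure of angle ∠AHL = 60°.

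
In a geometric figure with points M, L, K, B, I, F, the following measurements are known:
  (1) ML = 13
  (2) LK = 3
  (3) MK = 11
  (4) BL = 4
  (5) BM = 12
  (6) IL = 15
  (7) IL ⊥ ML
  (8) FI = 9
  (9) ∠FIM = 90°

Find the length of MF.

Step 1: By the law of cosines on triangle ILM: IM² = 15² + 13² − 2·15·13·cos(90°) = 394, so IM ≈ 19.85.
Step 2: By the law of cosines on triangle MIF: MF² = 19.85² + 9² − 2·19.85·9·cos(90°) = 475, so MF = 5·√19.

Therefore, the length of MF = 5·√19.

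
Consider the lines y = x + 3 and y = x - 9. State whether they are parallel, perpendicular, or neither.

Slope of line 1: m1 = 1
Slope of line 2: m2 = 1
Since m1 = m2 = 1, the lines are parallel.

Parallel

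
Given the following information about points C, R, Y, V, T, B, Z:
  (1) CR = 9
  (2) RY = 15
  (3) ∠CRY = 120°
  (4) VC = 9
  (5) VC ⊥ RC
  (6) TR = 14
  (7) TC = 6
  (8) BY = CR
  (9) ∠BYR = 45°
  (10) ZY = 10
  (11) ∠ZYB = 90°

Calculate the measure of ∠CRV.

Step 1: By the law of cosines on triangle RCV: RV² = 9² + 9² − 2·9·9·cos(90°) = 162, so RV = 9·√2.
Step 2: By the inverse law of cosines on triangle CRV: cos(∠CRV) = (9² + (9·√2)² − 9²) / (2·9·9·√2) = 162/229.1 = 0.7071, so ∠CRV = 45°.

Therefore, the measure of angle ∠CRV = 45°.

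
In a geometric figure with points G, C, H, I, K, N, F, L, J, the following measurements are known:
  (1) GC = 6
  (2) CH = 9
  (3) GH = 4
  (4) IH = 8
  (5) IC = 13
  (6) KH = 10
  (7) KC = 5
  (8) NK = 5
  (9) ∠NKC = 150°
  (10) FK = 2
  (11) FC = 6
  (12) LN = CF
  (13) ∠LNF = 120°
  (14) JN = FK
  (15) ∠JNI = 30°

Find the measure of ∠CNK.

Step 1: By the law of cosines on triangle NKC: NC² = 5² + 5² − 2·5·5·cos(150°) = 93.3, so NC ≈ 9.66.
Step 2: By the inverse law of cosines on triangle CNK: cos(∠CNK) = (9.66² + 5² − 5²) / (2·9.66·5) = 93.3/96.59 = 0.9659, so ∠CNK = 15°.

Therefore, the measure of angle ∠CNK = 15°.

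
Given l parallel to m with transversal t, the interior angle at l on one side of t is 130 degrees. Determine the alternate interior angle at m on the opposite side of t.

Alternate interior angles lie on opposite sides of the transversal, between the parallel lines.
By the alternate interior angle theorem, they are equal: 130 degrees.

130 degrees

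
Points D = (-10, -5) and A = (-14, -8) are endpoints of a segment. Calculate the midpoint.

The midpoint is the point halfway along the segment.
Move half the horizontal distance: -10 + (-14 - -10)/2 = -10 + -4/2 = -12
Move half the vertical distance: -5 + (-8 - -5)/2 = -5 + -3/2 = -13/2
Midpoint = (-12, -13/2)

(-12, -13/2)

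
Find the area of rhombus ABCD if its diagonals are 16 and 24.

The diagonals of a rhombus divide it into four right triangles.
Each triangle has legs 16/ 2 = 8 and 24/2 = 12, so each has area (1/2)*8*12 = 48.
Four such triangles give total area = (d1 * d2) / 2 = 192.

192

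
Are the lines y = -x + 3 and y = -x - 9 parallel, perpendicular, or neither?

Slope of line 1: m1 = -1
Slope of line 2: m2 = -1
Since m1 = m2 = -1, the lines are parallel.

Parallel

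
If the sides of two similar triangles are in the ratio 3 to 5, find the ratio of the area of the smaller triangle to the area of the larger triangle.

Area scales with the square of linear dimensions. If every length is multiplied by 3/5, then the area is multiplied by (3/5)^2 = 9/25.
The area ratio is 9:25.

9:25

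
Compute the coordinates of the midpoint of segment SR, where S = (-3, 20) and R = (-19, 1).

The midpoint is the point halfway along the segment.
Move half the horizontal distance: -3 + (-19 - -3)/2 = -3 + -16/2 = -11
Move half the vertical distance: 20 + (1 - 20)/2 = 20 + -19/2 = 21/2
Midpoint = (-11, 21/2)

(-11, 21/2)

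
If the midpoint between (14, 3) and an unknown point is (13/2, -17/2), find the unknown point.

Using the midpoint formula: M = ((x1 + x2)/2, (y1 + y2)/2)
We know M = (13/2, -17/2) and M = (14, 3)
For x: 13/2 = (14 + x2)/2, so x2 = 2*13/2 - 14 = -1
For y: -17/2 = (3 + y2)/2, so y2 = 2*-17/2 - 3 = -20
J = (-1, -20)

(-1, -20)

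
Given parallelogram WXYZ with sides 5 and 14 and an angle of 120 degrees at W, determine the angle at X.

Consecutive angles are supplementary: angle X = 180 - 120 = 60 degrees.

60 degrees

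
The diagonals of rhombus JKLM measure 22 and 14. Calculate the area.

Area = (22 * 14) / 2 = 308 / 2 = 154

154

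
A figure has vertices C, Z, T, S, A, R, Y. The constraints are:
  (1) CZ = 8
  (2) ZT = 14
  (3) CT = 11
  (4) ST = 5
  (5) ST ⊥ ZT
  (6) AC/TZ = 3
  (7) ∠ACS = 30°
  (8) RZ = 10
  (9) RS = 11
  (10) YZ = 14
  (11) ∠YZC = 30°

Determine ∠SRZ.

Step 1: By the law of cosines on triangle STZ: SZ² = 5² + 14² − 2·5·14·cos(90°) = 221, so SZ ≈ 14.87.
Step 2: By the inverse law of cosines on triangle SRZ: cos(∠SRZ) = (11² + 10² − 14.87²) / (2·11·10) = 0/220 = 0, so ∠SRZ = 90°.

Therefore, the measure of angle ∠SRZ = 90°.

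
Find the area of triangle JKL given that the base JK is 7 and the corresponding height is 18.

A triangle's area is half the area of a rectangle with the same base and height.
Area = (1/2) * 7 * 18 = 63.

63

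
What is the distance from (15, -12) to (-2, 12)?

The horizontal distance is |-2 - 15| = 17 and the vertical distance is |12 - -12| = 24.
By the Pythagorean theorem, d = sqrt(17^2 + 24^2) = sqrt(865).

sqrt(865)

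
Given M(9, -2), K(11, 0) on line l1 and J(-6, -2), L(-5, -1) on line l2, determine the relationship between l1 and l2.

Slope of line 1: m1 = (0 - -2)/(11 - 9) = 2/2 = 1
Slope of line 2: m2 = (-1 - -2)/(-5 - -6) = 1/1 = 1
Two lines are parallel if and only if they have equal slopes (or both are vertical).
Here m1 = m2 = 1, confirming the lines are parallel.

Parallel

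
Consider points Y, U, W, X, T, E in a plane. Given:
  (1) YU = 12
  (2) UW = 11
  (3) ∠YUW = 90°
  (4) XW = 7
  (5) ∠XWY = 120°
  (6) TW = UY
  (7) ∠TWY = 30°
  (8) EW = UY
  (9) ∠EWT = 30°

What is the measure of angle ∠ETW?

From the given relations: TW = UY = 12; EW = UY = 12.
Step 1: By the law of cosines on triangle TWE: TE² = 12² + 12² − 2·12·12·cos(30°) = 38.58, so TE ≈ 6.21.
Step 2: By the inverse law of cosines on triangle ETW: cos(∠ETW) = (6.21² + 12² − 12²) / (2·6.21·12) = 38.58/149.08 = 0.2588, so ∠ETW = 75°.

Therefore, the measure of angle ∠ETW = 75°.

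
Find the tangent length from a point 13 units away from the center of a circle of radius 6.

tangent = √(d² - r²) = √(13² - 6²) = √(169 - 36) = √133 = sqrt(133)

sqrt(133)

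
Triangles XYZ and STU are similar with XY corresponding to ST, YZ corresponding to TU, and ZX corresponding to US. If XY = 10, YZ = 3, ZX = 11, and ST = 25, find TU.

k = 25/10 = 5/2. TU = 5/2 * 3 = 15/2.

15/2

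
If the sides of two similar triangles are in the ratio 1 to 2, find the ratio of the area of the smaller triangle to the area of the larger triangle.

Area ratio = (side ratio)^2 = (1/2)^2 = 1:4.

1:4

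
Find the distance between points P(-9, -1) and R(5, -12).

The horizontal distance is |5 - -9| = 14 and the vertical distance is |-12 - -1| = 11.
By the Pythagorean theorem, d = sqrt(14^2 + 11^2) = sqrt(317).

sqrt(317)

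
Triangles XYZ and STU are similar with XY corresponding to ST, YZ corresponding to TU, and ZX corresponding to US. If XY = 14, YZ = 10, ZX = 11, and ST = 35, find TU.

Since the triangles are similar, the ratio of corresponding sides is constant.
Scale factor k = ST / XY = 35 / 14 = 5/2
TU = k * YZ = 5/2 * 10 = 25

25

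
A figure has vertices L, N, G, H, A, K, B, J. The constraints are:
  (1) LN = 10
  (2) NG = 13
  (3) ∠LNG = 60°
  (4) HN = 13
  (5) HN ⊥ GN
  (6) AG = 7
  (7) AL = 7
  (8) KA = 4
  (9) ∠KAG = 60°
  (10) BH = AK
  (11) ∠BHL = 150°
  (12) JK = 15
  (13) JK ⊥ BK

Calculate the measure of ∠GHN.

Step 1: By the law of cosines on triangle HNG: HG² = 13² + 13² − 2·13·13·cos(90°) = 338, so HG = 13·√2.
Step 2: By the inverse law of cosines on triangle GHN: cos(∠GHN) = ((13·√2)² + 13² − 13²) / (2·13·√2·13) = 338/478 = 0.7071, so ∠GHN = 45°.

Therefore, the measure of angle ∠GHN = 45°.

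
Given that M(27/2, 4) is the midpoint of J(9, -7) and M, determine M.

Using the midpoint formula: M = ((x1 + x2)/2, (y1 + y2)/2)
We know M = (27/2, 4) and J = (9, -7)
For x: 27/2 = (9 + x2)/2, so x2 = 2*27/2 - 9 = 18
For y: 4 = (-7 + y2)/2, so y2 = 2*4 - -7 = 15
M = (18, 15)

(18, 15)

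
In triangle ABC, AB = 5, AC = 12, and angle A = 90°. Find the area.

When two sides and the included angle are known, the area formula is (1/2)ab sin(C).
The height from one side to the opposite vertex is 12 sin(90°) = 12.
Area = (1/2) * 5 * 12 = 30.

30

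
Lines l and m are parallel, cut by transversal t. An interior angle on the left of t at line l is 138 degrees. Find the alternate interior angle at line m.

Alternate interior angles formed by parallel lines and a transversal are equal.
The given angle is 138 degrees.
The alternate interior angle = 138 degrees.

138 degrees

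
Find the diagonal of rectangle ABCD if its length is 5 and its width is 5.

Using the Pythagorean theorem:
d² = 5² + 5² = 25 + 25 = 50
d = sqrt(50) = 5*sqrt(2)

5*sqrt(2)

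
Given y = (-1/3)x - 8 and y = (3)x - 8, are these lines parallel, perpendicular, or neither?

Slope of line 1: m1 = -1/3
Slope of line 2: m2 = 3
Two lines are perpendicular when the product of their slopes is -1 (negative reciprocals).
m1 * m2 = (-1/3) * (3) = -1, confirming perpendicularity.

Perpendicular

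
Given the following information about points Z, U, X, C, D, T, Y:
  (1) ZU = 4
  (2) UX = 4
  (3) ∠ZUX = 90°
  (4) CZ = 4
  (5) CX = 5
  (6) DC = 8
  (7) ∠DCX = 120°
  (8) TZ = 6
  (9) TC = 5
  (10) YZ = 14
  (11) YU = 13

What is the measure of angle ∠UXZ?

Step 1: By the law of cosines on triangle XUZ: XZ² = 4² + 4² − 2·4·4·cos(90°) = 32, so XZ = 4·√2.
Step 2: By the inverse law of cosines on triangle UXZ: cos(∠UXZ) = (4² + (4·√2)² − 4²) / (2·4·4·√2) = 32/45.25 = 0.7071, so ∠UXZ = 45°.

Therefore, the measure of angle ∠UXZ = 45°.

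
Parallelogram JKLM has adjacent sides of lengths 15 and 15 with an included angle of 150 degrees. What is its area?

Area = a * b * sin(theta)
Area = 15 * 15 * sin(150 degrees)
Area = 225 * 1/2
Area = 225/2

225/2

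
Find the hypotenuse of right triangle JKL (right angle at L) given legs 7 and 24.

In a right triangle, the square of the hypotenuse equals the sum of the squares of the two legs.
The legs are 7 and 24, so the hypotenuse = sqrt(49 + 576) = sqrt(625) = 25.

25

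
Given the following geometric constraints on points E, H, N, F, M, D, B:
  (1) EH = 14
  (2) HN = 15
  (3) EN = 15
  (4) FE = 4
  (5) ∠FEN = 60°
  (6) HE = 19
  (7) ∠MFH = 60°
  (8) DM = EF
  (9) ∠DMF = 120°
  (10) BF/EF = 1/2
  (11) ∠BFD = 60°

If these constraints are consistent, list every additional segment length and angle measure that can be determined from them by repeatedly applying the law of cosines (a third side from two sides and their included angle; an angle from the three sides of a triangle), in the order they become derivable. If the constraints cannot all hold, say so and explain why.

These constraints are not satisfiable: (1) EH = 14 and (6) HE = 19 assign two different lengths to the same segment. No planar figure meets all of them, so nothing further can be derived.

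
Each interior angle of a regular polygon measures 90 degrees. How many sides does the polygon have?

The exterior angle is the supplement of the interior angle: 180 - 90 = 90 degrees.
Since the exterior angles of any convex polygon sum to 360 degrees, the number of sides is 360 / 90 = 4.

4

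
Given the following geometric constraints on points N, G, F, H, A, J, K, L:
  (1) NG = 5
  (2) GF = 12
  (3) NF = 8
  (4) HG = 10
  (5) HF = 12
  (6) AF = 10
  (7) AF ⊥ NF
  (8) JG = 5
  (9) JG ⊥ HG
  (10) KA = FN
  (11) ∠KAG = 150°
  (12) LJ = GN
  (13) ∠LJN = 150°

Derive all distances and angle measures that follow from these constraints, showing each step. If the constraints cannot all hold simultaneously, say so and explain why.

The constraints are consistent.

From the given relations:
  KA = FN = 8
  LJ = GN = 5

Step 1: From NF = 8, FA = 10, and ∠NFA = 90°, by the law of cosines:
  NA² = NF² + FA² - 2·NF·FA·cos(90°) = 64 + 100 - 0 = 164
  NA = 2·√41

Step 2: From HG = 10, GJ = 5, and ∠HGJ = 90°, by the law of cosines:
  HJ² = HG² + GJ² - 2·HG·GJ·cos(90°) = 100 + 25 - 0 = 125
  HJ = 5·√5

Step 3: From NF = 8, NG = 5, FG = 12, by the inverse law of cosines:
  cos(∠FNG) = (NF² + NG² - FG²) / (2·NF·NG)
  ∠FNG = 133.43°

Step 4: From GF = 12, GH = 10, FH = 12, by the inverse law of cosines:
  cos(∠FGH) = (GF² + GH² - FH²) / (2·GF·GH)
  ∠FGH = 65.38°

Step 5: From GF = 12, GN = 5, FN = 8, by the inverse law of cosines:
  cos(∠FGN) = (GF² + GN² - FN²) / (2·GF·GN)
  ∠FGN = 28.96°

Step 6: From FG = 12, FH = 12, GH = 10, by the inverse law of cosines:
  cos(∠GFH) = (FG² + FH² - GH²) / (2·FG·FH)
  ∠GFH = 49.25°

Step 7: From FG = 12, FN = 8, GN = 5, by the inverse law of cosines:
  cos(∠GFN) = (FG² + FN² - GN²) / (2·FG·FN)
  ∠GFN = 17.61°

Step 8: From HF = 12, HG = 10, FG = 12, by the inverse law of cosines:
  cos(∠FHG) = (HF² + HG² - FG²) / (2·HF·HG)
  ∠FHG = 65.38°

Step 9: From NA = 2·√41, NF = 8, AF = 10, by the inverse law of cosines:
  cos(∠ANF) = (NA² + NF² - AF²) / (2·NA·NF)
  ∠ANF = 51.34°

Step 10: From HG = 10, HJ = 5·√5, GJ = 5, by the inverse law of cosines:
  cos(∠GHJ) = (HG² + HJ² - GJ²) / (2·HG·HJ)
  ∠GHJ = 26.57°

Step 11: From AF = 10, AN = 2·√41, FN = 8, by the inverse law of cosines:
  cos(∠FAN) = (AF² + AN² - FN²) / (2·AF·AN)
  ∠FAN = 38.66°

Step 12: From JG = 5, JH = 5·√5, GH = 10, by the inverse law of cosines:
  cos(∠GJH) = (JG² + JH² - GH²) / (2·JG·JH)
  ∠GJH = 63.43°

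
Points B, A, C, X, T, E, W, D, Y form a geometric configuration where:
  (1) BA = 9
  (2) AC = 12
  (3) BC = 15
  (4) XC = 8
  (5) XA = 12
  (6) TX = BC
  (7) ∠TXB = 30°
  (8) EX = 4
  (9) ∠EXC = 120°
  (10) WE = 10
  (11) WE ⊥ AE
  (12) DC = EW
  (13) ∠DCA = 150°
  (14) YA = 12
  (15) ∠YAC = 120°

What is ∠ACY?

Step 1: By the law of cosines on triangle CAY: CY² = 12² + 12² − 2·12·12·cos(120°) = 432, so CY = 12·√3.
Step 2: By the inverse law of cosines on triangle ACY: cos(∠ACY) = (12² + (12·√3)² − 12²) / (2·12·12·√3) = 432/498.83 = 0.866, so ∠ACY = 30°.

Therefore, the measure of angle ∠ACY = 30°.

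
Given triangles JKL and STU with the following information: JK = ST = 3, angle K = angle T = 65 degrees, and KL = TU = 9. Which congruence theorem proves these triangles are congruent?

The given information matches SAS: Two pairs of corresponding sides and the included angle are equal (Side-Angle-Side).

SAS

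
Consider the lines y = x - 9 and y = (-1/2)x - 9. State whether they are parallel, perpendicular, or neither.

Slope of line 1: m1 = 1
Slope of line 2: m2 = -1/2
m1 != m2 and m1*m2 = -1/2 != -1. Neither.

Neither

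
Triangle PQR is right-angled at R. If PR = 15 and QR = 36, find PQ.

In a right triangle, the square of the hypotenuse equals the sum of the squares of the two legs.
The legs are 15 and 36, so the hypotenuse = sqrt(225 + 1296) = sqrt(1521) = 39.

39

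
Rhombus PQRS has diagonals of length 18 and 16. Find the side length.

Half-diagonals are 9 and 8. side = sqrt(9^2 + 8^2) = sqrt(145)

sqrt(145)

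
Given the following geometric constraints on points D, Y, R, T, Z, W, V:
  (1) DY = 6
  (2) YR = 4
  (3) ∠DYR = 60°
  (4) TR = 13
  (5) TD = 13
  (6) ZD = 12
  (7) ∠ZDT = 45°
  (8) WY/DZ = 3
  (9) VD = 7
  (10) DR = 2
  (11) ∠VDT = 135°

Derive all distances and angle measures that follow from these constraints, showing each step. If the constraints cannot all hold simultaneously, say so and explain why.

These constraints are not satisfiable: (1), (2) and (3) already determine DR: by the law of cosines DR² = 6² + 4² − 2·6·4·cos(60°) = 28, so DR = 2·√7, which contradicts (10) DR = 2. No planar figure meets all of them, so nothing further can be derived.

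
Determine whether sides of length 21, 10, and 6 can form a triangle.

No.
The triangle inequality is violated: 10 + 6 = 16 ≤ 21.
These lengths cannot form a triangle.

No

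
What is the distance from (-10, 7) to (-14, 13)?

d = sqrt((-4)^2 + (6)^2) = sqrt(52) = 2*sqrt(13)

2*sqrt(13)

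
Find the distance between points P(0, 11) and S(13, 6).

d = sqrt((13 - 0)^2 + (6 - 11)^2)
d = sqrt(13^2 + -5^2)
d = sqrt(169 + 25)
d = sqrt(194)

sqrt(194)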